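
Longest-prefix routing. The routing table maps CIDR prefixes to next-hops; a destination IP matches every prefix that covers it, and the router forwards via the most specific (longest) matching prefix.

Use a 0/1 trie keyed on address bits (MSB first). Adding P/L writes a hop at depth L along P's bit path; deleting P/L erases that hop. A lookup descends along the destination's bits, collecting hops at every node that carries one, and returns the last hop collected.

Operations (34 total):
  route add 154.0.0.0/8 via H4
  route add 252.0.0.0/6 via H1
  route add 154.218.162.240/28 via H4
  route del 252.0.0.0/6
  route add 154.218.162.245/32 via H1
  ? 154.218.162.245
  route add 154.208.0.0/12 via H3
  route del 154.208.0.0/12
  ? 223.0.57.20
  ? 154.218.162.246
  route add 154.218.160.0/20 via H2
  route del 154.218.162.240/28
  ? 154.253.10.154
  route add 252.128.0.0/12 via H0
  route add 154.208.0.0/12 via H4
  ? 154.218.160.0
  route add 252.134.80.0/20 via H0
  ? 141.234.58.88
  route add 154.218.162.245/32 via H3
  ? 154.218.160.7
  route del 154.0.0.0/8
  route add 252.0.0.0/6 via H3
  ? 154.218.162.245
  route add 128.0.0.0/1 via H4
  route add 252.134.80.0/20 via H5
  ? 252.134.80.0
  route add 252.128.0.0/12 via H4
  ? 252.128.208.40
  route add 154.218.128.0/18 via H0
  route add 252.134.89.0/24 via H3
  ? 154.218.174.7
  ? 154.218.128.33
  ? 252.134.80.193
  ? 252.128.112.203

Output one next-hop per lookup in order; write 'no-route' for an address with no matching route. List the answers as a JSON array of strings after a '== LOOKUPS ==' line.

Process each operation:
  + 154.0.0.0/8 (H4) depth=8
  + 252.0.0.0/6 (H1) depth=6
  + 154.218.162.240/28 (H4) depth=28
  del 252.0.0.0/6 (clear depth 6)
  + 154.218.162.245/32 (H1) depth=32
  Q 154.218.162.245: descend 10011010110110101010001011110101 ; hops seen [H4,H4,H1] ; pick H1
  + 154.208.0.0/12 (H3) depth=12
  del 154.208.0.0/12 (clear depth 12)
  Q 223.0.57.20: descend 11 ; hops seen [∅] ; pick no-route
  Q 154.218.162.246: descend 100110101101101010100010111101 ; hops seen [H4,H4] ; pick H4
  + 154.218.160.0/20 (H2) depth=20
  del 154.218.162.240/28 (clear depth 28)
  Q 154.253.10.154: descend 1001101011 ; hops seen [H4] ; pick H4
  + 252.128.0.0/12 (H0) depth=12
  + 154.208.0.0/12 (H4) depth=12
  Q 154.218.160.0: descend 1001101011011010101000 ; hops seen [H4,H4,H2] ; pick H2
  + 252.134.80.0/20 (H0) depth=20
  Q 141.234.58.88: descend 100 ; hops seen [∅] ; pick no-route
  + 154.218.162.245/32 (H3) depth=32
  Q 154.218.160.7: descend 1001101011011010101000 ; hops seen [H4,H4,H2] ; pick H2
  del 154.0.0.0/8 (clear depth 8)
  + 252.0.0.0/6 (H3) depth=6
  Q 154.218.162.245: descend 10011010110110101010001011110101 ; hops seen [H4,H2,H3] ; pick H3
  + 128.0.0.0/1 (H4) depth=1
  + 252.134.80.0/20 (H5) depth=20
  Q 252.134.80.0: descend 11111100100001100101 ; hops seen [H4,H3,H0,H5] ; pick H5
  + 252.128.0.0/12 (H4) depth=12
  Q 252.128.208.40: descend 1111110010000 ; hops seen [H4,H3,H4] ; pick H4
  + 154.218.128.0/18 (H0) depth=18
  + 252.134.89.0/24 (H3) depth=24
  Q 154.218.174.7: descend 10011010110110101010 ; hops seen [H4,H4,H0,H2] ; pick H2
  Q 154.218.128.33: descend 100110101101101010 ; hops seen [H4,H4,H0] ; pick H0
  Q 252.134.80.193: descend 11111100100001100101 ; hops seen [H4,H3,H4,H5] ; pick H5
  Q 252.128.112.203: descend 1111110010000 ; hops seen [H4,H3,H4] ; pick H4

== LOOKUPS ==
["H1","no-route","H4","H4","H2","no-route","H2","H3","H5","H4","H2","H0","H5","H4"]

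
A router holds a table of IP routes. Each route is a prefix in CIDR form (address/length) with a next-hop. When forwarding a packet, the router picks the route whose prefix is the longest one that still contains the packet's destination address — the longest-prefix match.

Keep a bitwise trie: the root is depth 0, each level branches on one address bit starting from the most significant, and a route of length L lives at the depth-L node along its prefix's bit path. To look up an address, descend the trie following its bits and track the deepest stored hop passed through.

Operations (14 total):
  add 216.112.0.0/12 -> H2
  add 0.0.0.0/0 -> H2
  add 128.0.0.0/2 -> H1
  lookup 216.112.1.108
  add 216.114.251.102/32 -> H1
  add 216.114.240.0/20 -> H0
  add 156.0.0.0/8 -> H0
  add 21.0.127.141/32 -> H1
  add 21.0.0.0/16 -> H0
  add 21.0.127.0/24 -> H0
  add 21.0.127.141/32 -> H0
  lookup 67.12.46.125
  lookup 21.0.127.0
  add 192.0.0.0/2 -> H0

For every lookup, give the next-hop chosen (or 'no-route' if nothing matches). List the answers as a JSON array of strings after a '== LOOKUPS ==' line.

Apply in order:
  + 216.112.0.0/12 (H2) depth=12
  + 0.0.0.0/0 (H2) depth=0
  + 128.0.0.0/2 (H1) depth=2
  lookup 216.112.1.108: bits 110110000111 walk d0:H2→d1:-→d2:-→d3:-→d4:-→d5:-→d6:-→d7:-→d8:-→d9:-→d10:-→d11:-→d12:H2 -> H2
  + 216.114.251.102/32 (H1) depth=32
  + 216.114.240.0/20 (H0) depth=20
  + 156.0.0.0/8 (H0) depth=8
  + 21.0.127.141/32 (H1) depth=32
  + 21.0.0.0/16 (H0) depth=16
  + 21.0.127.0/24 (H0) depth=24
  + 21.0.127.141/32 (H0) depth=32
  lookup 67.12.46.125: bits 0 walk d0:H2→d1:- -> H2
  lookup 21.0.127.0: bits 000101010000000001111111 walk d0:H2→d1:-→d2:-→d3:-→d4:-→d5:-→d6:-→d7:-→d8:-→d9:-→d10:-→d11:-→d12:-→d13:-→d14:-→d15:-→d16:H0→d17:-→d18:-→d19:-→d20:-→d21:-→d22:-→d23:-→d24:H0 -> H0
  + 192.0.0.0/2 (H0) depth=2

== LOOKUPS ==
["H2","H2","H0"]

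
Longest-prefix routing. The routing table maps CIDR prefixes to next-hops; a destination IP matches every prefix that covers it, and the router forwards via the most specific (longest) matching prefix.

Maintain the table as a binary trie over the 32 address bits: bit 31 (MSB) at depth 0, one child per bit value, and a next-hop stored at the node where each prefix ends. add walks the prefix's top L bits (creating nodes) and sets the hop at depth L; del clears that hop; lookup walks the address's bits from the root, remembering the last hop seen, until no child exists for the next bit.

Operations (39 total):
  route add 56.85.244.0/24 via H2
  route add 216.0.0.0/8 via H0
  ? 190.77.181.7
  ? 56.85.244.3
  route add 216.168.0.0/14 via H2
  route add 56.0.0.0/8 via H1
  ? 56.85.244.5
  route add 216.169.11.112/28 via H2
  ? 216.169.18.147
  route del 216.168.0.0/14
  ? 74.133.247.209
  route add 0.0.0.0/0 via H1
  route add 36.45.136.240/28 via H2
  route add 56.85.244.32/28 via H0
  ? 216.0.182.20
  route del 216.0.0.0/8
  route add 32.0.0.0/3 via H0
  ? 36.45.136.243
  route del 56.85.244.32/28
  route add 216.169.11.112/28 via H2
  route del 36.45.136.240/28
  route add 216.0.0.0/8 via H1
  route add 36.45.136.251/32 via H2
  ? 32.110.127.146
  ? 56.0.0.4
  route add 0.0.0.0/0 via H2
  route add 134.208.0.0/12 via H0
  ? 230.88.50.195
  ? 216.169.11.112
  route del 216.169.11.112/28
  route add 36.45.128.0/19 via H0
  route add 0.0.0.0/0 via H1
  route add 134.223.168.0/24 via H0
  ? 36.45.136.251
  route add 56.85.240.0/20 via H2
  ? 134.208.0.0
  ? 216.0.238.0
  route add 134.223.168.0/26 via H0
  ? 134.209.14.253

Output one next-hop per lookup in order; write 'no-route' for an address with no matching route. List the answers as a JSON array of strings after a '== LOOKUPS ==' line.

Apply in order:
  + 56.85.244.0/24 (H2) depth=24
  + 216.0.0.0/8 (H0) depth=8
  lookup 190.77.181.7: bits 1 walk d0:-→d1:- -> no-route
  lookup 56.85.244.3: bits 001110000101010111110100 walk d0:-→d1:-→d2:-→d3:-→d4:-→d5:-→d6:-→d7:-→d8:-→d9:-→d10:-→d11:-→d12:-→d13:-→d14:-→d15:-→d16:-→d17:-→d18:-→d19:-→d20:-→d21:-→d22:-→d23:-→d24:H2 -> H2
  + 216.168.0.0/14 (H2) depth=14
  + 56.0.0.0/8 (H1) depth=8
  lookup 56.85.244.5: bits 001110000101010111110100 walk d0:-→d1:-→d2:-→d3:-→d4:-→d5:-→d6:-→d7:-→d8:H1→d9:-→d10:-→d11:-→d12:-→d13:-→d14:-→d15:-→d16:-→d17:-→d18:-→d19:-→d20:-→d21:-→d22:-→d23:-→d24:H2 -> H2
  + 216.169.11.112/28 (H2) depth=28
  lookup 216.169.18.147: bits 1101100010101001000 walk d0:-→d1:-→d2:-→d3:-→d4:-→d5:-→d6:-→d7:-→d8:H0→d9:-→d10:-→d11:-→d12:-→d13:-→d14:H2→d15:-→d16:-→d17:-→d18:-→d19:- -> H2
  del 216.168.0.0/14 (clear depth 14)
  lookup 74.133.247.209: bits 0 walk d0:-→d1:- -> no-route
  + 0.0.0.0/0 (H1) depth=0
  + 36.45.136.240/28 (H2) depth=28
  + 56.85.244.32/28 (H0) depth=28
  lookup 216.0.182.20: bits 11011000 walk d0:H1→d1:-→d2:-→d3:-→d4:-→d5:-→d6:-→d7:-→d8:H0 -> H0
  del 216.0.0.0/8 (clear depth 8)
  + 32.0.0.0/3 (H0) depth=3
  lookup 36.45.136.243: bits 0010010000101101100010001111 walk d0:H1→d1:-→d2:-→d3:H0→d4:-→d5:-→d6:-→d7:-→d8:-→d9:-→d10:-→d11:-→d12:-→d13:-→d14:-→d15:-→d16:-→d17:-→d18:-→d19:-→d20:-→d21:-→d22:-→d23:-→d24:-→d25:-→d26:-→d27:-→d28:H2 -> H2
  del 56.85.244.32/28 (clear depth 28)
  + 216.169.11.112/28 (H2) depth=28
  del 36.45.136.240/28 (clear depth 28)
  + 216.0.0.0/8 (H1) depth=8
  + 36.45.136.251/32 (H2) depth=32
  lookup 32.110.127.146: bits 00100 walk d0:H1→d1:-→d2:-→d3:H0→d4:-→d5:- -> H0
  lookup 56.0.0.4: bits 001110000 walk d0:H1→d1:-→d2:-→d3:H0→d4:-→d5:-→d6:-→d7:-→d8:H1→d9:- -> H1
  + 0.0.0.0/0 (H2) depth=0
  + 134.208.0.0/12 (H0) depth=12
  lookup 230.88.50.195: bits 11 walk d0:H2→d1:-→d2:- -> H2
  lookup 216.169.11.112: bits 1101100010101001000010110111 walk d0:H2→d1:-→d2:-→d3:-→d4:-→d5:-→d6:-→d7:-→d8:H1→d9:-→d10:-→d11:-→d12:-→d13:-→d14:-→d15:-→d16:-→d17:-→d18:-→d19:-→d20:-→d21:-→d22:-→d23:-→d24:-→d25:-→d26:-→d27:-→d28:H2 -> H2
  del 216.169.11.112/28 (clear depth 28)
  + 36.45.128.0/19 (H0) depth=19
  + 0.0.0.0/0 (H1) depth=0
  + 134.223.168.0/24 (H0) depth=24
  lookup 36.45.136.251: bits 00100100001011011000100011111011 walk d0:H1→d1:-→d2:-→d3:H0→d4:-→d5:-→d6:-→d7:-→d8:-→d9:-→d10:-→d11:-→d12:-→d13:-→d14:-→d15:-→d16:-→d17:-→d18:-→d19:H0→d20:-→d21:-→d22:-→d23:-→d24:-→d25:-→d26:-→d27:-→d28:-→d29:-→d30:-→d31:-→d32:H2 -> H2
  + 56.85.240.0/20 (H2) depth=20
  lookup 134.208.0.0: bits 100001101101 walk d0:H1→d1:-→d2:-→d3:-→d4:-→d5:-→d6:-→d7:-→d8:-→d9:-→d10:-→d11:-→d12:H0 -> H0
  lookup 216.0.238.0: bits 11011000 walk d0:H1→d1:-→d2:-→d3:-→d4:-→d5:-→d6:-→d7:-→d8:H1 -> H1
  + 134.223.168.0/26 (H0) depth=26
  lookup 134.209.14.253: bits 100001101101 walk d0:H1→d1:-→d2:-→d3:-→d4:-→d5:-→d6:-→d7:-→d8:-→d9:-→d10:-→d11:-→d12:H0 -> H0

== LOOKUPS ==
["no-route","H2","H2","H2","no-route","H0","H2","H0","H1","H2","H2","H2","H0","H1","H0"]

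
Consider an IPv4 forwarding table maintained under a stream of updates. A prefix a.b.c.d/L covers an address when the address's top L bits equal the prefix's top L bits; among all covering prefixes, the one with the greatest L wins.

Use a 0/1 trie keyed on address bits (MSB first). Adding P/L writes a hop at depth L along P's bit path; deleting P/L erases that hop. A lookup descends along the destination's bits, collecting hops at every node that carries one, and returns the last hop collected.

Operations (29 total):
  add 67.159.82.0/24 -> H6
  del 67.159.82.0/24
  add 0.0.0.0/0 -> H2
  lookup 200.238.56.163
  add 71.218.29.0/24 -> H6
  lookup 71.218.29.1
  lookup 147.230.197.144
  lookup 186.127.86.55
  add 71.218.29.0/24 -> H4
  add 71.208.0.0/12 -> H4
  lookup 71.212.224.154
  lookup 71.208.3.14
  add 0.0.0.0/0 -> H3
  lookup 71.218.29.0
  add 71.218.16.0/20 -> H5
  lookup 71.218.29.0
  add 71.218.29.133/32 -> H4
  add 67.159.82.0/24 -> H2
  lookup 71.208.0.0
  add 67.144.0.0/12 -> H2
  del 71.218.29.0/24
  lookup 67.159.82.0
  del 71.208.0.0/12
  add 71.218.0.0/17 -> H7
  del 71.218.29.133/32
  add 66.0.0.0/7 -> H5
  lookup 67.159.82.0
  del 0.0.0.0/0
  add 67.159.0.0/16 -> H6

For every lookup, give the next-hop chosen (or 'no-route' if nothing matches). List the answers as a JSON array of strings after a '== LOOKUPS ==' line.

Apply in order:
  + 67.159.82.0/24 (H6) depth=24
  del 67.159.82.0/24 (clear depth 24)
  + 0.0.0.0/0 (H2) depth=0
  lookup 200.238.56.163: bits ε walk d0:H2 -> H2
  + 71.218.29.0/24 (H6) depth=24
  lookup 71.218.29.1: bits 010001111101101000011101 walk d0:H2→d1:-→d2:-→d3:-→d4:-→d5:-→d6:-→d7:-→d8:-→d9:-→d10:-→d11:-→d12:-→d13:-→d14:-→d15:-→d16:-→d17:-→d18:-→d19:-→d20:-→d21:-→d22:-→d23:-→d24:H6 -> H6
  lookup 147.230.197.144: bits ε walk d0:H2 -> H2
  lookup 186.127.86.55: bits ε walk d0:H2 -> H2
  + 71.218.29.0/24 (H4) depth=24
  + 71.208.0.0/12 (H4) depth=12
  lookup 71.212.224.154: bits 010001111101 walk d0:H2→d1:-→d2:-→d3:-→d4:-→d5:-→d6:-→d7:-→d8:-→d9:-→d10:-→d11:-→d12:H4 -> H4
  lookup 71.208.3.14: bits 010001111101 walk d0:H2→d1:-→d2:-→d3:-→d4:-→d5:-→d6:-→d7:-→d8:-→d9:-→d10:-→d11:-→d12:H4 -> H4
  + 0.0.0.0/0 (H3) depth=0
  lookup 71.218.29.0: bits 010001111101101000011101 walk d0:H3→d1:-→d2:-→d3:-→d4:-→d5:-→d6:-→d7:-→d8:-→d9:-→d10:-→d11:-→d12:H4→d13:-→d14:-→d15:-→d16:-→d17:-→d18:-→d19:-→d20:-→d21:-→d22:-→d23:-→d24:H4 -> H4
  + 71.218.16.0/20 (H5) depth=20
  lookup 71.218.29.0: bits 010001111101101000011101 walk d0:H3→d1:-→d2:-→d3:-→d4:-→d5:-→d6:-→d7:-→d8:-→d9:-→d10:-→d11:-→d12:H4→d13:-→d14:-→d15:-→d16:-→d17:-→d18:-→d19:-→d20:H5→d21:-→d22:-→d23:-→d24:H4 -> H4
  + 71.218.29.133/32 (H4) depth=32
  + 67.159.82.0/24 (H2) depth=24
  lookup 71.208.0.0: bits 010001111101 walk d0:H3→d1:-→d2:-→d3:-→d4:-→d5:-→d6:-→d7:-→d8:-→d9:-→d10:-→d11:-→d12:H4 -> H4
  + 67.144.0.0/12 (H2) depth=12
  del 71.218.29.0/24 (clear depth 24)
  lookup 67.159.82.0: bits 010000111001111101010010 walk d0:H3→d1:-→d2:-→d3:-→d4:-→d5:-→d6:-→d7:-→d8:-→d9:-→d10:-→d11:-→d12:H2→d13:-→d14:-→d15:-→d16:-→d17:-→d18:-→d19:-→d20:-→d21:-→d22:-→d23:-→d24:H2 -> H2
  del 71.208.0.0/12 (clear depth 12)
  + 71.218.0.0/17 (H7) depth=17
  del 71.218.29.133/32 (clear depth 32)
  + 66.0.0.0/7 (H5) depth=7
  lookup 67.159.82.0: bits 010000111001111101010010 walk d0:H3→d1:-→d2:-→d3:-→d4:-→d5:-→d6:-→d7:H5→d8:-→d9:-→d10:-→d11:-→d12:H2→d13:-→d14:-→d15:-→d16:-→d17:-→d18:-→d19:-→d20:-→d21:-→d22:-→d23:-→d24:H2 -> H2
  del 0.0.0.0/0 (clear depth 0)
  + 67.159.0.0/16 (H6) depth=16

== LOOKUPS ==
["H2","H6","H2","H2","H4","H4","H4","H4","H4","H2","H2"]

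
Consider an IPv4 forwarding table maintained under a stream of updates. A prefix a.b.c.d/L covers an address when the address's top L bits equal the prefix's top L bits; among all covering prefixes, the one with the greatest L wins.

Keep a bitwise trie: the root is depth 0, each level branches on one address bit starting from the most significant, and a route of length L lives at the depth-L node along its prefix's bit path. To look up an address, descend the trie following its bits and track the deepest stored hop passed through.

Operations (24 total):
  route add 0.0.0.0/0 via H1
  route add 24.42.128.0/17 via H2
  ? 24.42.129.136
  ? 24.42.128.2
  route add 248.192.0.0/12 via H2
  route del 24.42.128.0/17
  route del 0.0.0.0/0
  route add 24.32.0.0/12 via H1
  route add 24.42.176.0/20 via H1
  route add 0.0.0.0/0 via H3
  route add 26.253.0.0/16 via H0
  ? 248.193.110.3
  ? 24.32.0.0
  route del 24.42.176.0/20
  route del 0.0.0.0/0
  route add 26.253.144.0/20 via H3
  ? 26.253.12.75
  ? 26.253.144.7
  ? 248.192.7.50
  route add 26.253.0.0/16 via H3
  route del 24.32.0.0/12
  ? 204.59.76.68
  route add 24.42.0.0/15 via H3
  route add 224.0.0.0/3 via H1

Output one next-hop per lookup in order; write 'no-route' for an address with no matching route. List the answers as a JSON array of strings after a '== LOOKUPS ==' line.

Process each operation:
  + 0.0.0.0/0 (H1) depth=0
  + 24.42.128.0/17 (H2) depth=17
  Q 24.42.129.136: descend 00011000001010101 ; hops seen [H1,H2] ; pick H2
  Q 24.42.128.2: descend 00011000001010101 ; hops seen [H1,H2] ; pick H2
  + 248.192.0.0/12 (H2) depth=12
  - 24.42.128.0/17 clear@17
  - 0.0.0.0/0 clear@0
  + 24.32.0.0/12 (H1) depth=12
  + 24.42.176.0/20 (H1) depth=20
  + 0.0.0.0/0 (H3) depth=0
  + 26.253.0.0/16 (H0) depth=16
  Q 248.193.110.3: descend 111110001100 ; hops seen [H3,H2] ; pick H2
  Q 24.32.0.0: descend 000110000010 ; hops seen [H3,H1] ; pick H1
  - 24.42.176.0/20 clear@20
  - 0.0.0.0/0 clear@0
  + 26.253.144.0/20 (H3) depth=20
  Q 26.253.12.75: descend 0001101011111101 ; hops seen [H0] ; pick H0
  Q 26.253.144.7: descend 00011010111111011001 ; hops seen [H0,H3] ; pick H3
  Q 248.192.7.50: descend 111110001100 ; hops seen [H2] ; pick H2
  + 26.253.0.0/16 (H3) depth=16
  - 24.32.0.0/12 clear@12
  Q 204.59.76.68: descend 11 ; hops seen [∅] ; pick no-route
  + 24.42.0.0/15 (H3) depth=15
  + 224.0.0.0/3 (H1) depth=3

== LOOKUPS ==
["H2","H2","H2","H1","H0","H3","H2","no-route"]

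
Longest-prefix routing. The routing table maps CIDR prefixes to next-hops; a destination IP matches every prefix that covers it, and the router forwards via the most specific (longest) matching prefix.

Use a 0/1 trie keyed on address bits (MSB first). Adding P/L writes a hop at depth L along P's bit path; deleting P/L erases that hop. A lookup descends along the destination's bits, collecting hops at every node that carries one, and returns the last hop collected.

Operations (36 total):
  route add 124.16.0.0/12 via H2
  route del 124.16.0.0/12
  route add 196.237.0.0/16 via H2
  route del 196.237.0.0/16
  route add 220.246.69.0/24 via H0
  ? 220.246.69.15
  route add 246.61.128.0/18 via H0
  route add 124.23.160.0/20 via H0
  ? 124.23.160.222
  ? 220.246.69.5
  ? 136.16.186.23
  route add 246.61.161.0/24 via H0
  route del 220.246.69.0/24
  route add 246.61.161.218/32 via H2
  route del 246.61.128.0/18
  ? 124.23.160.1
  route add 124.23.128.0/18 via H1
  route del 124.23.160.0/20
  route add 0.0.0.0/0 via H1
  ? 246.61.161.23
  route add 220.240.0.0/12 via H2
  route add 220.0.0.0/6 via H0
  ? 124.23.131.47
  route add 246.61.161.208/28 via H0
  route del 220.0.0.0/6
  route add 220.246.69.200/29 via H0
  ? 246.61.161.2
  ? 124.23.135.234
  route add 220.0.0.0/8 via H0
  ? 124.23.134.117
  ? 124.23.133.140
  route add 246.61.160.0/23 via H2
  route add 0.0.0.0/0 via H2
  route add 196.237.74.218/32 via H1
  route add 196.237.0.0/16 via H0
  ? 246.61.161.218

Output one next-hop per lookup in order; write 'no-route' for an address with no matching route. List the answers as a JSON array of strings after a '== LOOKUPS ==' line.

Trace:
  add 124.16.0.0/12 -> H2 at depth 12
  - 124.16.0.0/12 clear@12
  add 196.237.0.0/16 -> H2 at depth 16
  - 196.237.0.0/16 clear@16
  add 220.246.69.0/24 -> H0 at depth 24
  lookup 220.246.69.15: bits 110111001111011001000101 walk d0:-→d1:-→d2:-→d3:-→d4:-→d5:-→d6:-→d7:-→d8:-→d9:-→d10:-→d11:-→d12:-→d13:-→d14:-→d15:-→d16:-→d17:-→d18:-→d19:-→d20:-→d21:-→d22:-→d23:-→d24:H0 -> H0
  add 246.61.128.0/18 -> H0 at depth 18
  add 124.23.160.0/20 -> H0 at depth 20
  lookup 124.23.160.222: bits 01111100000101111010 walk d0:-→d1:-→d2:-→d3:-→d4:-→d5:-→d6:-→d7:-→d8:-→d9:-→d10:-→d11:-→d12:-→d13:-→d14:-→d15:-→d16:-→d17:-→d18:-→d19:-→d20:H0 -> H0
  lookup 220.246.69.5: bits 110111001111011001000101 walk d0:-→d1:-→d2:-→d3:-→d4:-→d5:-→d6:-→d7:-→d8:-→d9:-→d10:-→d11:-→d12:-→d13:-→d14:-→d15:-→d16:-→d17:-→d18:-→d19:-→d20:-→d21:-→d22:-→d23:-→d24:H0 -> H0
  lookup 136.16.186.23: bits 1 walk d0:-→d1:- -> no-route
  add 246.61.161.0/24 -> H0 at depth 24
  - 220.246.69.0/24 clear@24
  add 246.61.161.218/32 -> H2 at depth 32
  - 246.61.128.0/18 clear@18
  lookup 124.23.160.1: bits 01111100000101111010 walk d0:-→d1:-→d2:-→d3:-→d4:-→d5:-→d6:-→d7:-→d8:-→d9:-→d10:-→d11:-→d12:-→d13:-→d14:-→d15:-→d16:-→d17:-→d18:-→d19:-→d20:H0 -> H0
  add 124.23.128.0/18 -> H1 at depth 18
  - 124.23.160.0/20 clear@20
  add 0.0.0.0/0 -> H1 at depth 0
  lookup 246.61.161.23: bits 111101100011110110100001 walk d0:H1→d1:-→d2:-→d3:-→d4:-→d5:-→d6:-→d7:-→d8:-→d9:-→d10:-→d11:-→d12:-→d13:-→d14:-→d15:-→d16:-→d17:-→d18:-→d19:-→d20:-→d21:-→d22:-→d23:-→d24:H0 -> H0
  add 220.240.0.0/12 -> H2 at depth 12
  add 220.0.0.0/6 -> H0 at depth 6
  lookup 124.23.131.47: bits 011111000001011110 walk d0:H1→d1:-→d2:-→d3:-→d4:-→d5:-→d6:-→d7:-→d8:-→d9:-→d10:-→d11:-→d12:-→d13:-→d14:-→d15:-→d16:-→d17:-→d18:H1 -> H1
  add 246.61.161.208/28 -> H0 at depth 28
  - 220.0.0.0/6 clear@6
  add 220.246.69.200/29 -> H0 at depth 29
  lookup 246.61.161.2: bits 111101100011110110100001 walk d0:H1→d1:-→d2:-→d3:-→d4:-→d5:-→d6:-→d7:-→d8:-→d9:-→d10:-→d11:-→d12:-→d13:-→d14:-→d15:-→d16:-→d17:-→d18:-→d19:-→d20:-→d21:-→d22:-→d23:-→d24:H0 -> H0
  lookup 124.23.135.234: bits 011111000001011110 walk d0:H1→d1:-→d2:-→d3:-→d4:-→d5:-→d6:-→d7:-→d8:-→d9:-→d10:-→d11:-→d12:-→d13:-→d14:-→d15:-→d16:-→d17:-→d18:H1 -> H1
  add 220.0.0.0/8 -> H0 at depth 8
  lookup 124.23.134.117: bits 011111000001011110 walk d0:H1→d1:-→d2:-→d3:-→d4:-→d5:-→d6:-→d7:-→d8:-→d9:-→d10:-→d11:-→d12:-→d13:-→d14:-→d15:-→d16:-→d17:-→d18:H1 -> H1
  lookup 124.23.133.140: bits 011111000001011110 walk d0:H1→d1:-→d2:-→d3:-→d4:-→d5:-→d6:-→d7:-→d8:-→d9:-→d10:-→d11:-→d12:-→d13:-→d14:-→d15:-→d16:-→d17:-→d18:H1 -> H1
  add 246.61.160.0/23 -> H2 at depth 23
  add 0.0.0.0/0 -> H2 at depth 0
  add 196.237.74.218/32 -> H1 at depth 32
  add 196.237.0.0/16 -> H0 at depth 16
  lookup 246.61.161.218: bits 11110110001111011010000111011010 walk d0:H2→d1:-→d2:-→d3:-→d4:-→d5:-→d6:-→d7:-→d8:-→d9:-→d10:-→d11:-→d12:-→d13:-→d14:-→d15:-→d16:-→d17:-→d18:-→d19:-→d20:-→d21:-→d22:-→d23:H2→d24:H0→d25:-→d26:-→d27:-→d28:H0→d29:-→d30:-→d31:-→d32:H2 -> H2

== LOOKUPS ==
["H0","H0","H0","no-route","H0","H0","H1","H0","H1","H1","H1","H2"]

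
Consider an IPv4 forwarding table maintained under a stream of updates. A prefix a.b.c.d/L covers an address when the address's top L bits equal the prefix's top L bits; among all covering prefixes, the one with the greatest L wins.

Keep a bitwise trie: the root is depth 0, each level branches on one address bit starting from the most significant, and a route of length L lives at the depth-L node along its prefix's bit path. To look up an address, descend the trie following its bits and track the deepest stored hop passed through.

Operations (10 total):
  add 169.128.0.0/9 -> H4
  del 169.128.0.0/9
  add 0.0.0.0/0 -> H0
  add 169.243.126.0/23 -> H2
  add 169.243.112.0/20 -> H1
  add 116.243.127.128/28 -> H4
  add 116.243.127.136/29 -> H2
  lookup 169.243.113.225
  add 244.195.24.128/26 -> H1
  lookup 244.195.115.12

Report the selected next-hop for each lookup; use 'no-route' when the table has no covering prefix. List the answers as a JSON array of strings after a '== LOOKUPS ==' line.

Trace:
  add 169.128.0.0/9 -> H4 at depth 9
  del 169.128.0.0/9 (clear depth 9)
  add 0.0.0.0/0 -> H0 at depth 0
  add 169.243.126.0/23 -> H2 at depth 23
  add 169.243.112.0/20 -> H1 at depth 20
  add 116.243.127.128/28 -> H4 at depth 28
  add 116.243.127.136/29 -> H2 at depth 29
  ? 169.243.113.225  path d0:H0→d1:-→d2:-→d3:-→d4:-→d5:-→d6:-→d7:-→d8:-→d9:-→d10:-→d11:-→d12:-→d13:-→d14:-→d15:-→d16:-→d17:-→d18:-→d19:-→d20:H1  best=H1
  add 244.195.24.128/26 -> H1 at depth 26
  ? 244.195.115.12  path d0:H0→d1:-→d2:-→d3:-→d4:-→d5:-→d6:-→d7:-→d8:-→d9:-→d10:-→d11:-→d12:-→d13:-→d14:-→d15:-→d16:-→d17:-  best=H0

== LOOKUPS ==
["H1","H0"]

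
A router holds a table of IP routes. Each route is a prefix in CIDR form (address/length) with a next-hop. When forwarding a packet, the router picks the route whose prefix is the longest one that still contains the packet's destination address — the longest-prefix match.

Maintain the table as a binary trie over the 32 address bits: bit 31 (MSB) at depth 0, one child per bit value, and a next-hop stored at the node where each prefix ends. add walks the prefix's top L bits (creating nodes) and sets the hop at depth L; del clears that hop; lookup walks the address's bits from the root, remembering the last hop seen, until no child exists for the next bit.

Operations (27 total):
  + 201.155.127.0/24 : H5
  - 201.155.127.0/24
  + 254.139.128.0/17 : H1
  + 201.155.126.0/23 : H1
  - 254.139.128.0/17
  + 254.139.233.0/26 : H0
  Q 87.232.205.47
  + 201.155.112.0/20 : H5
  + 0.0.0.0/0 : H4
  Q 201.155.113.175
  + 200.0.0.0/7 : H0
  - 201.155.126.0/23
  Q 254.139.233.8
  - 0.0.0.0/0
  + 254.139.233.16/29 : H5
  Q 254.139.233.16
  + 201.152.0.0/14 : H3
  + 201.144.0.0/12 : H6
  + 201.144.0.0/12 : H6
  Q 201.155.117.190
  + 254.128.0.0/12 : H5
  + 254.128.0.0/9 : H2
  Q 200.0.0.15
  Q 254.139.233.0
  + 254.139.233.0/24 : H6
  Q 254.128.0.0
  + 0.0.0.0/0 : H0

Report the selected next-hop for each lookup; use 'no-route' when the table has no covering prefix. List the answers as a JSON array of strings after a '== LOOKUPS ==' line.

Trace:
  + 201.155.127.0/24 (H5) depth=24
  del 201.155.127.0/24 (clear depth 24)
  + 254.139.128.0/17 (H1) depth=17
  + 201.155.126.0/23 (H1) depth=23
  del 254.139.128.0/17 (clear depth 17)
  + 254.139.233.0/26 (H0) depth=26
  Q 87.232.205.47: descend ε ; hops seen [∅] ; pick no-route
  + 201.155.112.0/20 (H5) depth=20
  + 0.0.0.0/0 (H4) depth=0
  Q 201.155.113.175: descend 11001001100110110111 ; hops seen [H4,H5] ; pick H5
  + 200.0.0.0/7 (H0) depth=7
  del 201.155.126.0/23 (clear depth 23)
  Q 254.139.233.8: descend 11111110100010111110100100 ; hops seen [H4,H0] ; pick H0
  del 0.0.0.0/0 (clear depth 0)
  + 254.139.233.16/29 (H5) depth=29
  Q 254.139.233.16: descend 11111110100010111110100100010 ; hops seen [H0,H5] ; pick H5
  + 201.152.0.0/14 (H3) depth=14
  + 201.144.0.0/12 (H6) depth=12
  + 201.144.0.0/12 (H6) depth=12
  Q 201.155.117.190: descend 11001001100110110111 ; hops seen [H0,H6,H3,H5] ; pick H5
  + 254.128.0.0/12 (H5) depth=12
  + 254.128.0.0/9 (H2) depth=9
  Q 200.0.0.15: descend 1100100 ; hops seen [H0] ; pick H0
  Q 254.139.233.0: descend 111111101000101111101001000 ; hops seen [H2,H5,H0] ; pick H0
  + 254.139.233.0/24 (H6) depth=24
  Q 254.128.0.0: descend 111111101000 ; hops seen [H2,H5] ; pick H5
  + 0.0.0.0/0 (H0) depth=0

== LOOKUPS ==
["no-route","H5","H0","H5","H5","H0","H0","H5"]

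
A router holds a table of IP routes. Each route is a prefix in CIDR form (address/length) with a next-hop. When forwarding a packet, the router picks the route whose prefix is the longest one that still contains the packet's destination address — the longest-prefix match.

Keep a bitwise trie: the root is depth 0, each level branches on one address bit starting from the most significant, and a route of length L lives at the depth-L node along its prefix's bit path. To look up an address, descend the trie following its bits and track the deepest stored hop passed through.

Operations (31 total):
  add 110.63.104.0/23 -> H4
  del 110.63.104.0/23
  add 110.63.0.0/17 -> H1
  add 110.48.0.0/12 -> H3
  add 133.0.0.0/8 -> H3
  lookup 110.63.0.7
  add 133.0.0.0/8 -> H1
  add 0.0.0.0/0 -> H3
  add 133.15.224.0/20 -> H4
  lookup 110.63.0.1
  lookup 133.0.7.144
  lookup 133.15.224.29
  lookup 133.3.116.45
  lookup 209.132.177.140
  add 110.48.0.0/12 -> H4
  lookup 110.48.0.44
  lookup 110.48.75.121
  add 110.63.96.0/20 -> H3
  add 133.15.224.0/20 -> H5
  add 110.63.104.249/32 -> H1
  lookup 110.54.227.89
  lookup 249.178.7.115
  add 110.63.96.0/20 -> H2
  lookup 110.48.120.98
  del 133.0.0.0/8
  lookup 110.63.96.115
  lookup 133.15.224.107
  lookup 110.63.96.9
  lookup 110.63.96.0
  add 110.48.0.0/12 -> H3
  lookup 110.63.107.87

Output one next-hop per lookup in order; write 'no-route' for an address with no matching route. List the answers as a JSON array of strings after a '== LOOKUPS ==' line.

Apply in order:
  + 110.63.104.0/23 (H4) depth=23
  del 110.63.104.0/23 (clear depth 23)
  + 110.63.0.0/17 (H1) depth=17
  + 110.48.0.0/12 (H3) depth=12
  + 133.0.0.0/8 (H3) depth=8
  lookup 110.63.0.7: bits 01101110001111110 walk d0:-→d1:-→d2:-→d3:-→d4:-→d5:-→d6:-→d7:-→d8:-→d9:-→d10:-→d11:-→d12:H3→d13:-→d14:-→d15:-→d16:-→d17:H1 -> H1
  + 133.0.0.0/8 (H1) depth=8
  + 0.0.0.0/0 (H3) depth=0
  + 133.15.224.0/20 (H4) depth=20
  lookup 110.63.0.1: bits 01101110001111110 walk d0:H3→d1:-→d2:-→d3:-→d4:-→d5:-→d6:-→d7:-→d8:-→d9:-→d10:-→d11:-→d12:H3→d13:-→d14:-→d15:-→d16:-→d17:H1 -> H1
  lookup 133.0.7.144: bits 100001010000 walk d0:H3→d1:-→d2:-→d3:-→d4:-→d5:-→d6:-→d7:-→d8:H1→d9:-→d10:-→d11:-→d12:- -> H1
  lookup 133.15.224.29: bits 10000101000011111110 walk d0:H3→d1:-→d2:-→d3:-→d4:-→d5:-→d6:-→d7:-→d8:H1→d9:-→d10:-→d11:-→d12:-→d13:-→d14:-→d15:-→d16:-→d17:-→d18:-→d19:-→d20:H4 -> H4
  lookup 133.3.116.45: bits 100001010000 walk d0:H3→d1:-→d2:-→d3:-→d4:-→d5:-→d6:-→d7:-→d8:H1→d9:-→d10:-→d11:-→d12:- -> H1
  lookup 209.132.177.140: bits 1 walk d0:H3→d1:- -> H3
  + 110.48.0.0/12 (H4) depth=12
  lookup 110.48.0.44: bits 011011100011 walk d0:H3→d1:-→d2:-→d3:-→d4:-→d5:-→d6:-→d7:-→d8:-→d9:-→d10:-→d11:-→d12:H4 -> H4
  lookup 110.48.75.121: bits 011011100011 walk d0:H3→d1:-→d2:-→d3:-→d4:-→d5:-→d6:-→d7:-→d8:-→d9:-→d10:-→d11:-→d12:H4 -> H4
  + 110.63.96.0/20 (H3) depth=20
  + 133.15.224.0/20 (H5) depth=20
  + 110.63.104.249/32 (H1) depth=32
  lookup 110.54.227.89: bits 011011100011 walk d0:H3→d1:-→d2:-→d3:-→d4:-→d5:-→d6:-→d7:-→d8:-→d9:-→d10:-→d11:-→d12:H4 -> H4
  lookup 249.178.7.115: bits 1 walk d0:H3→d1:- -> H3
  + 110.63.96.0/20 (H2) depth=20
  lookup 110.48.120.98: bits 011011100011 walk d0:H3→d1:-→d2:-→d3:-→d4:-→d5:-→d6:-→d7:-→d8:-→d9:-→d10:-→d11:-→d12:H4 -> H4
  del 133.0.0.0/8 (clear depth 8)
  lookup 110.63.96.115: bits 01101110001111110110 walk d0:H3→d1:-→d2:-→d3:-→d4:-→d5:-→d6:-→d7:-→d8:-→d9:-→d10:-→d11:-→d12:H4→d13:-→d14:-→d15:-→d16:-→d17:H1→d18:-→d19:-→d20:H2 -> H2
  lookup 133.15.224.107: bits 10000101000011111110 walk d0:H3→d1:-→d2:-→d3:-→d4:-→d5:-→d6:-→d7:-→d8:-→d9:-→d10:-→d11:-→d12:-→d13:-→d14:-→d15:-→d16:-→d17:-→d18:-→d19:-→d20:H5 -> H5
  lookup 110.63.96.9: bits 01101110001111110110 walk d0:H3→d1:-→d2:-→d3:-→d4:-→d5:-→d6:-→d7:-→d8:-→d9:-→d10:-→d11:-→d12:H4→d13:-→d14:-→d15:-→d16:-→d17:H1→d18:-→d19:-→d20:H2 -> H2
  lookup 110.63.96.0: bits 01101110001111110110 walk d0:H3→d1:-→d2:-→d3:-→d4:-→d5:-→d6:-→d7:-→d8:-→d9:-→d10:-→d11:-→d12:H4→d13:-→d14:-→d15:-→d16:-→d17:H1→d18:-→d19:-→d20:H2 -> H2
  + 110.48.0.0/12 (H3) depth=12
  lookup 110.63.107.87: bits 0110111000111111011010 walk d0:H3→d1:-→d2:-→d3:-→d4:-→d5:-→d6:-→d7:-→d8:-→d9:-→d10:-→d11:-→d12:H3→d13:-→d14:-→d15:-→d16:-→d17:H1→d18:-→d19:-→d20:H2→d21:-→d22:- -> H2

== LOOKUPS ==
["H1","H1","H1","H4","H1","H3","H4","H4","H4","H3","H4","H2","H5","H2","H2","H2"]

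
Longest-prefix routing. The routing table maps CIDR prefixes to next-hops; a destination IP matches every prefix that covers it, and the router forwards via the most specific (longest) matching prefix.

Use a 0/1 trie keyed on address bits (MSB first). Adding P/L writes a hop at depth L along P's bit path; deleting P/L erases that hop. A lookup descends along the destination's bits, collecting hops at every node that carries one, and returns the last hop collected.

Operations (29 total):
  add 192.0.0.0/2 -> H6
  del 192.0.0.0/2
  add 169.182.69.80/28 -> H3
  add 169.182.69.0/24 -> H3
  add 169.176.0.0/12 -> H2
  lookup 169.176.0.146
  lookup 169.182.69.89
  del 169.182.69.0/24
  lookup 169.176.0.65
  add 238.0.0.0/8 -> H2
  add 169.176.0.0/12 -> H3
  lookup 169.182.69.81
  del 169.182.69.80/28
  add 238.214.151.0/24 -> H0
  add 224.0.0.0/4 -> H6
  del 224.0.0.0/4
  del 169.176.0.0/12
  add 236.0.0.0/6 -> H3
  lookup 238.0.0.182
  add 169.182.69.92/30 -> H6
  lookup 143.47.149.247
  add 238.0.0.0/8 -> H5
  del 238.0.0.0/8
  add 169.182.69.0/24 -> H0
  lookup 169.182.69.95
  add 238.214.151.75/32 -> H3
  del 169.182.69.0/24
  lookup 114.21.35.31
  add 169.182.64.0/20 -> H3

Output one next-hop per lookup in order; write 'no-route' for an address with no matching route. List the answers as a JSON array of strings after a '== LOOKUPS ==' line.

Trace:
  + 192.0.0.0/2 (H6) depth=2
  del 192.0.0.0/2 (clear depth 2)
  + 169.182.69.80/28 (H3) depth=28
  + 169.182.69.0/24 (H3) depth=24
  + 169.176.0.0/12 (H2) depth=12
  lookup 169.176.0.146: bits 1010100110110 walk d0:-→d1:-→d2:-→d3:-→d4:-→d5:-→d6:-→d7:-→d8:-→d9:-→d10:-→d11:-→d12:H2→d13:- -> H2
  lookup 169.182.69.89: bits 1010100110110110010001010101 walk d0:-→d1:-→d2:-→d3:-→d4:-→d5:-→d6:-→d7:-→d8:-→d9:-→d10:-→d11:-→d12:H2→d13:-→d14:-→d15:-→d16:-→d17:-→d18:-→d19:-→d20:-→d21:-→d22:-→d23:-→d24:H3→d25:-→d26:-→d27:-→d28:H3 -> H3
  del 169.182.69.0/24 (clear depth 24)
  lookup 169.176.0.65: bits 1010100110110 walk d0:-→d1:-→d2:-→d3:-→d4:-→d5:-→d6:-→d7:-→d8:-→d9:-→d10:-→d11:-→d12:H2→d13:- -> H2
  + 238.0.0.0/8 (H2) depth=8
  + 169.176.0.0/12 (H3) depth=12
  lookup 169.182.69.81: bits 1010100110110110010001010101 walk d0:-→d1:-→d2:-→d3:-→d4:-→d5:-→d6:-→d7:-→d8:-→d9:-→d10:-→d11:-→d12:H3→d13:-→d14:-→d15:-→d16:-→d17:-→d18:-→d19:-→d20:-→d21:-→d22:-→d23:-→d24:-→d25:-→d26:-→d27:-→d28:H3 -> H3
  del 169.182.69.80/28 (clear depth 28)
  + 238.214.151.0/24 (H0) depth=24
  + 224.0.0.0/4 (H6) depth=4
  del 224.0.0.0/4 (clear depth 4)
  del 169.176.0.0/12 (clear depth 12)
  + 236.0.0.0/6 (H3) depth=6
  lookup 238.0.0.182: bits 11101110 walk d0:-→d1:-→d2:-→d3:-→d4:-→d5:-→d6:H3→d7:-→d8:H2 -> H2
  + 169.182.69.92/30 (H6) depth=30
  lookup 143.47.149.247: bits 10 walk d0:-→d1:-→d2:- -> no-route
  + 238.0.0.0/8 (H5) depth=8
  del 238.0.0.0/8 (clear depth 8)
  + 169.182.69.0/24 (H0) depth=24
  lookup 169.182.69.95: bits 101010011011011001000101010111 walk d0:-→d1:-→d2:-→d3:-→d4:-→d5:-→d6:-→d7:-→d8:-→d9:-→d10:-→d11:-→d12:-→d13:-→d14:-→d15:-→d16:-→d17:-→d18:-→d19:-→d20:-→d21:-→d22:-→d23:-→d24:H0→d25:-→d26:-→d27:-→d28:-→d29:-→d30:H6 -> H6
  + 238.214.151.75/32 (H3) depth=32
  del 169.182.69.0/24 (clear depth 24)
  lookup 114.21.35.31: bits ε walk d0:- -> no-route
  + 169.182.64.0/20 (H3) depth=20

== LOOKUPS ==
["H2","H3","H2","H3","H2","no-route","H6","no-route"]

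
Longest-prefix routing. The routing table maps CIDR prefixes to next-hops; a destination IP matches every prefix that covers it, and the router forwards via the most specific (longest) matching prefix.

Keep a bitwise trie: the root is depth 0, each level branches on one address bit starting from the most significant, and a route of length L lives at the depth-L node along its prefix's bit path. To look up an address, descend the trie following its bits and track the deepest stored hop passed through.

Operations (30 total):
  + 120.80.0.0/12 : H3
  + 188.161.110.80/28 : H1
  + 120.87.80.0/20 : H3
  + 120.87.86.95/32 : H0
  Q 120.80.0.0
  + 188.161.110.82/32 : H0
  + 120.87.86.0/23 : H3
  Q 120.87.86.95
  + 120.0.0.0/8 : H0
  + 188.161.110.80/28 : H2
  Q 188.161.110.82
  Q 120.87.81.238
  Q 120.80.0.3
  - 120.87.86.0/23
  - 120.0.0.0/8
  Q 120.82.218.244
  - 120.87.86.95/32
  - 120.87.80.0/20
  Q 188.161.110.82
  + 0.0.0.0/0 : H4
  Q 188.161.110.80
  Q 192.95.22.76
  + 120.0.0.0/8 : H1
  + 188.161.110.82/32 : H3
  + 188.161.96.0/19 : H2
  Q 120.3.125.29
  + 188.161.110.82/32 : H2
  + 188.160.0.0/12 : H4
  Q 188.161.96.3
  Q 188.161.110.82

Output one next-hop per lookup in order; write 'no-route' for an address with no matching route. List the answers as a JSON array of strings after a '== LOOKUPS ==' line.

Trace:
  add 120.80.0.0/12 -> H3 at depth 12
  add 188.161.110.80/28 -> H1 at depth 28
  add 120.87.80.0/20 -> H3 at depth 20
  add 120.87.86.95/32 -> H0 at depth 32
  Q 120.80.0.0: descend 0111100001010 ; hops seen [H3] ; pick H3
  add 188.161.110.82/32 -> H0 at depth 32
  add 120.87.86.0/23 -> H3 at depth 23
  Q 120.87.86.95: descend 01111000010101110101011001011111 ; hops seen [H3,H3,H3,H0] ; pick H0
  add 120.0.0.0/8 -> H0 at depth 8
  add 188.161.110.80/28 -> H2 at depth 28
  Q 188.161.110.82: descend 10111100101000010110111001010010 ; hops seen [H2,H0] ; pick H0
  Q 120.87.81.238: descend 011110000101011101010 ; hops seen [H0,H3,H3] ; pick H3
  Q 120.80.0.3: descend 0111100001010 ; hops seen [H0,H3] ; pick H3
  - 120.87.86.0/23 clear@23
  - 120.0.0.0/8 clear@8
  Q 120.82.218.244: descend 0111100001010 ; hops seen [H3] ; pick H3
  - 120.87.86.95/32 clear@32
  - 120.87.80.0/20 clear@20
  Q 188.161.110.82: descend 10111100101000010110111001010010 ; hops seen [H2,H0] ; pick H0
  add 0.0.0.0/0 -> H4 at depth 0
  Q 188.161.110.80: descend 101111001010000101101110010100 ; hops seen [H4,H2] ; pick H2
  Q 192.95.22.76: descend 1 ; hops seen [H4] ; pick H4
  add 120.0.0.0/8 -> H1 at depth 8
  add 188.161.110.82/32 -> H3 at depth 32
  add 188.161.96.0/19 -> H2 at depth 19
  Q 120.3.125.29: descend 011110000 ; hops seen [H4,H1] ; pick H1
  add 188.161.110.82/32 -> H2 at depth 32
  add 188.160.0.0/12 -> H4 at depth 12
  Q 188.161.96.3: descend 10111100101000010110 ; hops seen [H4,H4,H2] ; pick H2
  Q 188.161.110.82: descend 10111100101000010110111001010010 ; hops seen [H4,H4,H2,H2,H2] ; pick H2

== LOOKUPS ==
["H3","H0","H0","H3","H3","H3","H0","H2","H4","H1","H2","H2"]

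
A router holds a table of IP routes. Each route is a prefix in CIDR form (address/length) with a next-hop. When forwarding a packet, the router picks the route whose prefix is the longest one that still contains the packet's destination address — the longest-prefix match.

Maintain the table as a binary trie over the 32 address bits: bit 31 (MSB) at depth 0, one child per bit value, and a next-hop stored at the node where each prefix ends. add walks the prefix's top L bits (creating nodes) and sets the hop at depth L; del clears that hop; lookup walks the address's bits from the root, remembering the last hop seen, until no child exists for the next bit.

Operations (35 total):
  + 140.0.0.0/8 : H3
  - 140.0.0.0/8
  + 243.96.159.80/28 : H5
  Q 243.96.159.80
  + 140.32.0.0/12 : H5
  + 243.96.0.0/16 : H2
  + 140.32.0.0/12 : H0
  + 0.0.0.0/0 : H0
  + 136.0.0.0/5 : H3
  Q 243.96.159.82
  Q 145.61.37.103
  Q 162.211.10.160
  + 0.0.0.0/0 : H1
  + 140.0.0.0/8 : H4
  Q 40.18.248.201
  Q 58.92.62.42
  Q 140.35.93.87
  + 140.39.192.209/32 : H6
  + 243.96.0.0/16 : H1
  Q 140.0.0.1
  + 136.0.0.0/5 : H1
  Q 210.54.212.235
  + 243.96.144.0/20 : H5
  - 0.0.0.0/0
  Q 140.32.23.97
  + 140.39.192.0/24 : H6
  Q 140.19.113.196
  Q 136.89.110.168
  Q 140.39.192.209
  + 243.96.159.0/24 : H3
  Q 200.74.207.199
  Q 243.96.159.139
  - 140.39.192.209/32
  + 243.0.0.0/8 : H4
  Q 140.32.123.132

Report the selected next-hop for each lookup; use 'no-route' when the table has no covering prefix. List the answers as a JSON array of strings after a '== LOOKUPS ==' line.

Trace:
  add 140.0.0.0/8 -> H3 at depth 8
  - 140.0.0.0/8 clear@8
  add 243.96.159.80/28 -> H5 at depth 28
  lookup 243.96.159.80: bits 1111001101100000100111110101 walk d0:-→d1:-→d2:-→d3:-→d4:-→d5:-→d6:-→d7:-→d8:-→d9:-→d10:-→d11:-→d12:-→d13:-→d14:-→d15:-→d16:-→d17:-→d18:-→d19:-→d20:-→d21:-→d22:-→d23:-→d24:-→d25:-→d26:-→d27:-→d28:H5 -> H5
  add 140.32.0.0/12 -> H5 at depth 12
  add 243.96.0.0/16 -> H2 at depth 16
  add 140.32.0.0/12 -> H0 at depth 12
  add 0.0.0.0/0 -> H0 at depth 0
  add 136.0.0.0/5 -> H3 at depth 5
  lookup 243.96.159.82: bits 1111001101100000100111110101 walk d0:H0→d1:-→d2:-→d3:-→d4:-→d5:-→d6:-→d7:-→d8:-→d9:-→d10:-→d11:-→d12:-→d13:-→d14:-→d15:-→d16:H2→d17:-→d18:-→d19:-→d20:-→d21:-→d22:-→d23:-→d24:-→d25:-→d26:-→d27:-→d28:H5 -> H5
  lookup 145.61.37.103: bits 100 walk d0:H0→d1:-→d2:-→d3:- -> H0
  lookup 162.211.10.160: bits 10 walk d0:H0→d1:-→d2:- -> H0
  add 0.0.0.0/0 -> H1 at depth 0
  add 140.0.0.0/8 -> H4 at depth 8
  lookup 40.18.248.201: bits ε walk d0:H1 -> H1
  lookup 58.92.62.42: bits ε walk d0:H1 -> H1
  lookup 140.35.93.87: bits 100011000010 walk d0:H1→d1:-→d2:-→d3:-→d4:-→d5:H3→d6:-→d7:-→d8:H4→d9:-→d10:-→d11:-→d12:H0 -> H0
  add 140.39.192.209/32 -> H6 at depth 32
  add 243.96.0.0/16 -> H1 at depth 16
  lookup 140.0.0.1: bits 1000110000 walk d0:H1→d1:-→d2:-→d3:-→d4:-→d5:H3→d6:-→d7:-→d8:H4→d9:-→d10:- -> H4
  add 136.0.0.0/5 -> H1 at depth 5
  lookup 210.54.212.235: bits 11 walk d0:H1→d1:-→d2:- -> H1
  add 243.96.144.0/20 -> H5 at depth 20
  - 0.0.0.0/0 clear@0
  lookup 140.32.23.97: bits 1000110000100 walk d0:-→d1:-→d2:-→d3:-→d4:-→d5:H1→d6:-→d7:-→d8:H4→d9:-→d10:-→d11:-→d12:H0→d13:- -> H0
  add 140.39.192.0/24 -> H6 at depth 24
  lookup 140.19.113.196: bits 1000110000 walk d0:-→d1:-→d2:-→d3:-→d4:-→d5:H1→d6:-→d7:-→d8:H4→d9:-→d10:- -> H4
  lookup 136.89.110.168: bits 10001 walk d0:-→d1:-→d2:-→d3:-→d4:-→d5:H1 -> H1
  lookup 140.39.192.209: bits 10001100001001111100000011010001 walk d0:-→d1:-→d2:-→d3:-→d4:-→d5:H1→d6:-→d7:-→d8:H4→d9:-→d10:-→d11:-→d12:H0→d13:-→d14:-→d15:-→d16:-→d17:-→d18:-→d19:-→d20:-→d21:-→d22:-→d23:-→d24:H6→d25:-→d26:-→d27:-→d28:-→d29:-→d30:-→d31:-→d32:H6 -> H6
  add 243.96.159.0/24 -> H3 at depth 24
  lookup 200.74.207.199: bits 11 walk d0:-→d1:-→d2:- -> no-route
  lookup 243.96.159.139: bits 111100110110000010011111 walk d0:-→d1:-→d2:-→d3:-→d4:-→d5:-→d6:-→d7:-→d8:-→d9:-→d10:-→d11:-→d12:-→d13:-→d14:-→d15:-→d16:H1→d17:-→d18:-→d19:-→d20:H5→d21:-→d22:-→d23:-→d24:H3 -> H3
  - 140.39.192.209/32 clear@32
  add 243.0.0.0/8 -> H4 at depth 8
  lookup 140.32.123.132: bits 1000110000100 walk d0:-→d1:-→d2:-→d3:-→d4:-→d5:H1→d6:-→d7:-→d8:H4→d9:-→d10:-→d11:-→d12:H0→d13:- -> H0

== LOOKUPS ==
["H5","H5","H0","H0","H1","H1","H0","H4","H1","H0","H4","H1","H6","no-route","H3","H0"]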